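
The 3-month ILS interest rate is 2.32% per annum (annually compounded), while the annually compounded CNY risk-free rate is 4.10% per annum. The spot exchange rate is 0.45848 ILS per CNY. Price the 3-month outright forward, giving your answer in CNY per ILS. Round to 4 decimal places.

2.1905

T = 3/12 years.
ILS growth factor: (1 + 0.0232)^(3/12) = 1.0057502.
CNY accumulates by (1 + 0.0410)^(3/12) = 1.0100961.
CIP: F = S · (grow ILS)/(grow CNY) = 0.45848 × 1.0057502/1.0100961 = 0.4565074 ILS per CNY.
Quoted the other way: 1/0.4565074 = 2.1905 CNY per ILS.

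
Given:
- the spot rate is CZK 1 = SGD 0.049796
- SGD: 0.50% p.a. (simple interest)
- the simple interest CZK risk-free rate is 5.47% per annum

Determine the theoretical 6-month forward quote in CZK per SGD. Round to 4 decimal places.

T = 6/12 years.
Growth of 1 SGD over T: 1 + 0.0050×6/12 = 1.002500.
CZK accumulates by 1 + 0.0547×6/12 = 1.027350.
Forward (SGD per CZK) = 0.049796 × 1.002500 / 1.027350 = 0.048591512.
Quoted the other way: 1/0.048591512 = 20.5797 CZK per SGD.

20.5797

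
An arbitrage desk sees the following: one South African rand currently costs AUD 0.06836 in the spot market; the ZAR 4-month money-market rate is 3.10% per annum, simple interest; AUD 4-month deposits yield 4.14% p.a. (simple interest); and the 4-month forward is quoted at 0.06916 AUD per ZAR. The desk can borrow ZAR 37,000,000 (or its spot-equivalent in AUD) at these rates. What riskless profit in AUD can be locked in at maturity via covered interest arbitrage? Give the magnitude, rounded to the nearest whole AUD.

T = 4/12 years.
Keep in ZAR, deliver into the forward: 37,000,000·1.010333333·0.06916 = AUD 2,585,362.17.
Swap to AUD now, deposit: 37,000,000·0.06836·1.013800 = AUD 2,564,224.62.
The quoted forward overvalues ZAR, so borrow AUD, buy ZAR at spot, deposit the ZAR at 3.10%, and sell the proceeds forward at 0.06916.
Profit = 2,585,362.17 − 2,564,224.62 = AUD 21,138.

AUD 21,138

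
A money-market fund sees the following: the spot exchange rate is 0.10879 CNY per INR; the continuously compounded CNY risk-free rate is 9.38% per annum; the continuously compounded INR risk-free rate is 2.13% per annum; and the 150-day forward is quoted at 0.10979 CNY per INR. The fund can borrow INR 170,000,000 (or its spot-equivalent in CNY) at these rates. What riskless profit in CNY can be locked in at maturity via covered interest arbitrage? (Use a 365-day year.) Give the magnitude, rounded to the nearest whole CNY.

CNY 392,743

T = 150/365 years.
Invest the INR and cover forward: 170,000,000 × 1.0087918479 × 0.10979 = CNY 18,828,393.69.
Convert at spot and invest in CNY: 170,000,000 × 0.10879 × 1.0393005566 = CNY 19,221,136.28.
The quoted forward undervalues INR, so borrow INR, convert to CNY at spot, deposit the CNY at 9.38%, and buy INR forward at 0.10979 to cover the loan.
Arbitrage profit = |18,828,393.69 − 19,221,136.28| = CNY 392,743.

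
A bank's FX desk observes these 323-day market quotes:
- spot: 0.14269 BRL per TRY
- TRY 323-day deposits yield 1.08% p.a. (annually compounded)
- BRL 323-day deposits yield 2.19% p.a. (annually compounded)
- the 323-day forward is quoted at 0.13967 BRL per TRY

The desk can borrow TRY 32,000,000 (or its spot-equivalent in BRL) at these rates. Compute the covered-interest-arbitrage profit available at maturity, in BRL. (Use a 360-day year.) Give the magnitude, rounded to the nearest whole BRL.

BRL 142,975

T = 323/360 years.
Route A — deposit TRY, sell forward: 32,000,000 × 1.009684643 × 0.13967 = BRL 4,512,724.93.
Route B — convert at spot, deposit BRL: 32,000,000 × 0.14269 × 1.019627229 = BRL 4,655,699.50.
The quoted forward undervalues TRY, so borrow TRY, convert to BRL at spot, deposit the BRL at 2.19%, and buy TRY forward at 0.13967 to cover the loan.
The gap between the two covered legs is BRL 142,975.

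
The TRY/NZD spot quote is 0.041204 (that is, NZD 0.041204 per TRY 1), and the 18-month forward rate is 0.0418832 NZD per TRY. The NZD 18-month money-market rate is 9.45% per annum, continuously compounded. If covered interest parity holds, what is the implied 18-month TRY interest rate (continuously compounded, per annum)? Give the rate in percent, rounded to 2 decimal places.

T = 18/12 years.
F/S = 0.0418832/0.041204 = 1.0164838 = (growth of NZD) / (growth of TRY).
NZD growth factor: e^(0.0945×18/12) = 1.1522885.
That pins the TRY growth at 1.1336024.
r = ln(1.1336024)/(18/12) = 0.083600 → 8.36%.

8.36%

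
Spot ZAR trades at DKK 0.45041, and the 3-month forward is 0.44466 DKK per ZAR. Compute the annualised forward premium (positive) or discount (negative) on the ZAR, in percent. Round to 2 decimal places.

-5.11%

T = 3/12 years.
(F − S)/S = (0.44466 − 0.45041)/0.45041 = -0.0127661.
×(1/T) gives -5.11% p.a.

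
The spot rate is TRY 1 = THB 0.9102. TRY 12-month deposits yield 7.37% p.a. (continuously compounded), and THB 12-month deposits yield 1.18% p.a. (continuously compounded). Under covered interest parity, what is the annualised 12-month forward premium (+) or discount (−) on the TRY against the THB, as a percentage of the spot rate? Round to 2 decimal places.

T = 1 year.
No-arbitrage forward: 0.9102 × 1.0118699 / 1.0764838 = 0.8555670 THB/TRY.
(F − S)/S ÷ T = (0.8555670 − 0.9102)/0.9102/1 = -0.060023 → -6.00%.

-6.00%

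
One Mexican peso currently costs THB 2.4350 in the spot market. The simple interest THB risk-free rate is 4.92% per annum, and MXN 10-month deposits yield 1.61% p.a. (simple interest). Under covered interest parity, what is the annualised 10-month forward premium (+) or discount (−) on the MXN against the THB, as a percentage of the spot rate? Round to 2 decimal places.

+3.27%

T = 10/12 years.
No-arbitrage forward: 2.435 × 1.041000 / 1.0134167 = 2.5012761 THB/MXN.
Annualised premium = (F − S)/S × (1/T) = (2.5012761 − 2.435)/2.435 ÷ (10/12) = 3.27%.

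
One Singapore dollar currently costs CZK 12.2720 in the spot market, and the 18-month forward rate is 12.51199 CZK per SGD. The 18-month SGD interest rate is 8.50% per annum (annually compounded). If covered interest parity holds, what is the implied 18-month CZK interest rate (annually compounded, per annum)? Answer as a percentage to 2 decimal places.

9.91%

T = 18/12 years.
CIP gives F = S · g_CZK/g_SGD, so g_CZK/g_SGD = 12.51199/12.272 = 1.0195559.
The SGD side grows by (1 + 0.0850)^(18/12) = 1.1301722.
Hence g_CZK = 1.1522737.
r = 1.1522737^(12/18) − 1 = 0.099100 → 9.91%.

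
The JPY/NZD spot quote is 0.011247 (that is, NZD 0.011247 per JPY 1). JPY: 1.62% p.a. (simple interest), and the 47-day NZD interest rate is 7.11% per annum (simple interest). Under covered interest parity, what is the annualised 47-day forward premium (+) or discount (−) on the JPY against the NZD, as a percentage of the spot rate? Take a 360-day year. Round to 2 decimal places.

+5.48%

T = 47/360 years.
F = S · g_NZD/g_JPY = 0.011247 × 1.0092825/1.002115 = 0.011327443.
(F − S)/S ÷ T = (0.011327443 − 0.011247)/0.011247/(47/360) = 0.054784 → 5.48%.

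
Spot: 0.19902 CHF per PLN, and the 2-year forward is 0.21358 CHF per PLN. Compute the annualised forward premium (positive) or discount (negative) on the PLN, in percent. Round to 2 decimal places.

+3.66%

T = 2 years.
(F − S)/S = (0.21358 − 0.19902)/0.19902 = 0.0731585.
Annualise by dividing by T: 0.0731585 / 2 = 0.036579 → 3.66%.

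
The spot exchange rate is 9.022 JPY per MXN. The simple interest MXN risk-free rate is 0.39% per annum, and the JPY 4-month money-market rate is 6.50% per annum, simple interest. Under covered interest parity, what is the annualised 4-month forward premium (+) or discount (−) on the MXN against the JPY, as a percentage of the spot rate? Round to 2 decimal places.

+6.10%

T = 4/12 years.
No-arbitrage forward: 9.022 × 1.0216667 / 1.001300 = 9.205510 JPY/MXN.
(F − S)/S ÷ T = (9.205510 − 9.022)/9.022/(4/12) = 0.061021 → 6.10%.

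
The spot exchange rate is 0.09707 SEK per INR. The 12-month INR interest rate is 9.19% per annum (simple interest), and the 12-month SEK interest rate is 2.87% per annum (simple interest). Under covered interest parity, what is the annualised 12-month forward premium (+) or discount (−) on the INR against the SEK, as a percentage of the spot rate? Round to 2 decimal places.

T = 1 year.
CIP forward (SEK per INR) = 0.09707 × 1.028700/1.091900 = 0.09145151.
(F − S)/S ÷ T = (0.09145151 − 0.09707)/0.09707/1 = -0.057881 → -5.79%.

-5.79%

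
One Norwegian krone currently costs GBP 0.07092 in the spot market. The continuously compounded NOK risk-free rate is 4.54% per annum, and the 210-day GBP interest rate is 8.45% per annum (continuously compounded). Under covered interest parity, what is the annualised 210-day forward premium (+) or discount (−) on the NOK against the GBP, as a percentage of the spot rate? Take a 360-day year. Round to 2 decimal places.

T = 210/360 years.
F = S · g_GBP/g_NOK = 0.07092 × 1.0505267/1.0268371 = 0.07255616.
(F − S)/S ÷ T = (0.07255616 − 0.07092)/0.07092/(210/360) = 0.039549 → 3.95%.

+3.95%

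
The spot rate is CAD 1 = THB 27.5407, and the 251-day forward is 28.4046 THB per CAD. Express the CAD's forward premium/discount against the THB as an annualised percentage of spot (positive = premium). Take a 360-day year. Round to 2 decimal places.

T = 251/360 years.
Period premium: (28.4046 − 27.5407)/27.5407 = 0.0313681.
×(1/T) gives 4.50% p.a.

+4.50%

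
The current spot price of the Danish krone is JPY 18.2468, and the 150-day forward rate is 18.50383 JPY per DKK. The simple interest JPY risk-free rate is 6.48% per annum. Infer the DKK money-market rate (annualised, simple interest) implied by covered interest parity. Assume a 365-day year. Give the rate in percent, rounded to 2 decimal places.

T = 150/365 years.
F/S = 18.50383/18.2468 = 1.0140863 = (growth of JPY) / (growth of DKK).
JPY growth factor: 1 + 0.0648×150/365 = 1.0266301.
Hence g_DKK = 1.0123696.
r = (1.0123696 − 1)/(150/365) = 0.030099 → 3.01%.

3.01%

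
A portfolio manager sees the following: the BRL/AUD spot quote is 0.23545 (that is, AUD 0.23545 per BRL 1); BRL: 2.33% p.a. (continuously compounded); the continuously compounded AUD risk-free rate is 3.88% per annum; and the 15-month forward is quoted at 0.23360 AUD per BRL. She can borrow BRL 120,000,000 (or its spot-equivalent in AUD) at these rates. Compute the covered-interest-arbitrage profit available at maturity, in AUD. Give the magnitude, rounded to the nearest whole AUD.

AUD 797,655

T = 15/12 years.
Invest the BRL and cover forward: 120,000,000 × 1.0295532806 × 0.23360 = AUD 28,860,437.56.
Convert at spot and invest in AUD: 120,000,000 × 0.23545 × 1.0496953718 = AUD 29,658,093.03.
The quoted forward undervalues BRL, so borrow BRL, convert to AUD at spot, deposit the AUD at 3.88%, and buy BRL forward at 0.23360 to cover the loan.
Arbitrage profit = |28,860,437.56 − 29,658,093.03| = AUD 797,655.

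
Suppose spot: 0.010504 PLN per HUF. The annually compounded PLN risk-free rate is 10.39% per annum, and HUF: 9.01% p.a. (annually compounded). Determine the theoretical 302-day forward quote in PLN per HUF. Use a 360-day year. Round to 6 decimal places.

0.010615

T = 302/360 years.
PLN growth factor: (1 + 0.1039)^(302/360) = 1.0864588.
HUF accumulates by (1 + 0.0901)^(302/360) = 1.0750535.
Forward (PLN per HUF) = 0.010504 × 1.0864588 / 1.0750535 = 0.01061544.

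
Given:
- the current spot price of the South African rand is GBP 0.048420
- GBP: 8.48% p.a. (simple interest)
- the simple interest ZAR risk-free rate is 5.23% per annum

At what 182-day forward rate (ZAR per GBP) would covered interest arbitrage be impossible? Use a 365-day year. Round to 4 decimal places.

20.3315

T = 182/365 years.
Growth of 1 GBP over T: 1 + 0.0848×182/365 = 1.04228384.
ZAR accumulates by 1 + 0.0523×182/365 = 1.02607836.
CIP: F = S · (grow GBP)/(grow ZAR) = 0.04842 × 1.04228384/1.02607836 = 0.049184727 GBP per ZAR.
Quoted the other way: 1/0.049184727 = 20.3315 ZAR per GBP.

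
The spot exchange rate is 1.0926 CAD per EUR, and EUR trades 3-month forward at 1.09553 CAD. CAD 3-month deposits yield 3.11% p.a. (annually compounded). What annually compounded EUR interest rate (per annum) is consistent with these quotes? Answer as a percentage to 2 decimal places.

T = 3/12 years.
By CIP, F/S equals the CAD-to-EUR growth ratio: 1.09553/1.0926 = 1.0026817.
The CAD side grows by (1 + 0.0311)^(3/12) = 1.0076859.
So the EUR growth factor = 1.0049908.
Annualise: 1.0049908^(12/3) − 1 = 0.020113 = 2.01%.

2.01%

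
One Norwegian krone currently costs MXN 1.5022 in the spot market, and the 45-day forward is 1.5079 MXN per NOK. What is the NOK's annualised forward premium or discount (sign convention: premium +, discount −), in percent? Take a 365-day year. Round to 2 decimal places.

+3.08%

T = 45/365 years.
(F − S)/S = (1.5079 − 1.5022)/1.5022 = 0.0037944.
Annualise by dividing by T: 0.0037944 / (45/365) = 0.030777 → 3.08%.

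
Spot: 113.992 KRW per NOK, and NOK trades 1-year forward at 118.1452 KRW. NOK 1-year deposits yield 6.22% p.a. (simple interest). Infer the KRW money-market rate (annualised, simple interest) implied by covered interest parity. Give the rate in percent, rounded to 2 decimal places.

10.09%

T = 1 year.
By CIP, F/S equals the KRW-to-NOK growth ratio: 118.1452/113.992 = 1.0364341.
The NOK side grows by 1 + 0.0622×1 = 1.062200.
That pins the KRW growth at 1.1009003.
r = (1.1009003 − 1)/1 = 0.100900 → 10.09%.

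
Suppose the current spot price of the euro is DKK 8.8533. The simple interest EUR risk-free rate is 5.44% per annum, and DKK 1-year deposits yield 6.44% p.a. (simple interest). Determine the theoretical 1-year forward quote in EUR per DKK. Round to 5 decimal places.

T = 1 year.
Growth of 1 DKK over T: 1 + 0.0644×1 = 1.064400.
Growth of 1 EUR over T: 1 + 0.0544×1 = 1.054400.
CIP: F = S · (grow DKK)/(grow EUR) = 8.8533 × 1.064400/1.054400 = 8.937265 DKK per EUR.
Quoted the other way: 1/8.937265 = 0.11189 EUR per DKK.

0.11189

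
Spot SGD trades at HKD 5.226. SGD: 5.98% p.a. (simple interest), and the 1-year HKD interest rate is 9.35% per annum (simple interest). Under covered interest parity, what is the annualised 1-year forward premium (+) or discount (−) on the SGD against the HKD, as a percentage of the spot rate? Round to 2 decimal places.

T = 1 year.
F = S · g_HKD/g_SGD = 5.226 × 1.093500/1.059800 = 5.392179.
(F − S)/S ÷ T = (5.392179 − 5.226)/5.226/1 = 0.031799 → 3.18%.

+3.18%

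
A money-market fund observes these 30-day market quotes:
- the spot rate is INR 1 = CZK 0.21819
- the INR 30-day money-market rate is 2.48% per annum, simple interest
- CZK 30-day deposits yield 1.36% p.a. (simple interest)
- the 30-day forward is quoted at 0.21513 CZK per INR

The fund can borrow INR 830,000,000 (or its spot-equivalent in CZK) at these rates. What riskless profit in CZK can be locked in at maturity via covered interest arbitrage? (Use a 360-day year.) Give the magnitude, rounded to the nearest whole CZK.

CZK 2,376,024

T = 30/360 years.
Route A — deposit INR, sell forward: 830,000,000 × 1.00206666667 × 0.21513 = CZK 178,926,919.66.
Route B — convert at spot, deposit CZK: 830,000,000 × 0.21819 × 1.00113333333 = CZK 181,302,944.06.
The quoted forward undervalues INR, so borrow INR, convert to CZK at spot, deposit the CZK at 1.36%, and buy INR forward at 0.21513 to cover the loan.
Profit = 181,302,944.06 − 178,926,919.66 = CZK 2,376,024.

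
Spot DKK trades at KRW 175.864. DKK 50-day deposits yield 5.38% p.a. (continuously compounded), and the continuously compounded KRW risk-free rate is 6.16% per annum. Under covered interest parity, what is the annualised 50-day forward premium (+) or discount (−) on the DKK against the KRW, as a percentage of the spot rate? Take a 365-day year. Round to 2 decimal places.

+0.78%

T = 50/365 years.
F = S · g_KRW/g_DKK = 175.864 × 1.0084741/1.0073971 = 176.052015.
(F − S)/S ÷ T = (176.052015 − 175.864)/175.864/(50/365) = 0.007804 → 0.78%.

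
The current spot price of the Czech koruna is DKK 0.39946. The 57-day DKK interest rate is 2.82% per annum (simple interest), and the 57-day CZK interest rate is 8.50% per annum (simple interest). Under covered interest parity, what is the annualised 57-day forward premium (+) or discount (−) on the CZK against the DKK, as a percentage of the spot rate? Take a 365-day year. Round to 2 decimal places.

T = 57/365 years.
No-arbitrage forward: 0.39946 × 1.0044038 / 1.013274 = 0.39596313 DKK/CZK.
(F − S)/S ÷ T = (0.39596313 − 0.39946)/0.39946/(57/365) = -0.056056 → -5.61%.

-5.61%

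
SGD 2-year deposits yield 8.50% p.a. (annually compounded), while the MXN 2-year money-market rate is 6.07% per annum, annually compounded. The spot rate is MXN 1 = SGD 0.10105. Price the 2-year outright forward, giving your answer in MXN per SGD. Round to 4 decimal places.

T = 2 years.
SGD accumulates by (1 + 0.0850)^2 = 1.177225.
MXN accumulates by (1 + 0.0607)^2 = 1.1250845.
CIP: F = S · (grow SGD)/(grow MXN) = 0.10105 × 1.177225/1.1250845 = 0.1057330 SGD per MXN.
Invert for MXN per SGD: 1 / 0.1057330 = 9.4578.

9.4578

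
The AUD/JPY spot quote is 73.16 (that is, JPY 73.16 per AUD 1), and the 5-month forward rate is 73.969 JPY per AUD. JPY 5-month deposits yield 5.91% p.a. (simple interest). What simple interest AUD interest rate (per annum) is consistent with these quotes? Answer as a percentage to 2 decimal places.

3.22%

T = 5/12 years.
CIP gives F = S · g_JPY/g_AUD, so g_JPY/g_AUD = 73.969/73.16 = 1.0110580.
The JPY side grows by 1 + 0.0591×5/12 = 1.024625.
Hence g_AUD = 1.0134186.
(1.0134186 − 1)/T = 0.032205, i.e. 3.22%.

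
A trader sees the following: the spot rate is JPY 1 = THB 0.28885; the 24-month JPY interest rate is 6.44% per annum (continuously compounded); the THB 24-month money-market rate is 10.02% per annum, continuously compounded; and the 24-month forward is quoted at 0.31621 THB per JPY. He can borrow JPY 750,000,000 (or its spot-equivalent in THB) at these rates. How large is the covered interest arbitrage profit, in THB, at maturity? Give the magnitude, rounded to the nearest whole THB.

T = 2 years.
Keep in JPY, deliver into the forward: 750,000,000·1.13746260889·0.31621 = THB 269,757,788.67.
Swap to THB now, deposit: 750,000,000·0.28885·1.22189141699 = THB 264,707,501.85.
The quoted forward overvalues JPY, so borrow THB, buy JPY at spot, deposit the JPY at 6.44%, and sell the proceeds forward at 0.31621.
The gap between the two covered legs is THB 5,050,287.

THB 5,050,287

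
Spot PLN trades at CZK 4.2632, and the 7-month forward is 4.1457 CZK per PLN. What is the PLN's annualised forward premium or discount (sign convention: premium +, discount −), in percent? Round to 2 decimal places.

-4.72%

T = 7/12 years.
PLN trades forward at -2.75615% vs spot over the period.
×(1/T) gives -4.72% p.a.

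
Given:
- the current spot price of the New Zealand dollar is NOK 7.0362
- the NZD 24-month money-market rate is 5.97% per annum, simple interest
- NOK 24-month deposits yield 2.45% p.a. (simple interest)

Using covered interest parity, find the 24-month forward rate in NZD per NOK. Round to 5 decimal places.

T = 2 years.
NOK growth factor: 1 + 0.0245×2 = 1.049000.
NZD growth factor: 1 + 0.0597×2 = 1.119400.
So F = 7.0362 × 1.049000 / 1.119400 = 6.593688 (NOK/NZD).
Invert for NZD per NOK: 1 / 6.593688 = 0.15166.

0.15166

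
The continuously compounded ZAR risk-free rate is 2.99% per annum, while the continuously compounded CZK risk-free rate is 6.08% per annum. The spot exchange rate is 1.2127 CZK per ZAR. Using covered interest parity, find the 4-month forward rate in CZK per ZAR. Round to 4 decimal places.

T = 4/12 years.
CZK growth factor: e^(0.0608×4/12) = 1.0204734.
ZAR growth factor: e^(0.0299×4/12) = 1.0100165.
Forward (CZK per ZAR) = 1.2127 × 1.0204734 / 1.0100165 = 1.225255.

1.2253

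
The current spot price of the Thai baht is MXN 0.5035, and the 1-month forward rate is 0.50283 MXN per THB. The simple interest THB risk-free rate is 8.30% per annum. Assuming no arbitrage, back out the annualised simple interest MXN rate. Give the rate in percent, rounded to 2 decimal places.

6.69%

T = 1/12 years.
By CIP, F/S equals the MXN-to-THB growth ratio: 0.50283/0.5035 = 0.9986693.
THB growth factor: 1 + 0.0830×1/12 = 1.0069167.
Hence g_MXN = 1.0055768.
r = (1.0055768 − 1)/(1/12) = 0.066922 → 6.69%.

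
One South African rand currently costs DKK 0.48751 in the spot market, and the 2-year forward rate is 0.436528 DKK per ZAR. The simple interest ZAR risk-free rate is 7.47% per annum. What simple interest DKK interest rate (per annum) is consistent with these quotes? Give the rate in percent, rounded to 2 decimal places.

T = 2 years.
By CIP, F/S equals the DKK-to-ZAR growth ratio: 0.436528/0.48751 = 0.8954237.
The ZAR side grows by 1 + 0.0747×2 = 1.149400.
That pins the DKK growth at 1.029200.
(1.029200 − 1)/T = 0.014600, i.e. 1.46%.

1.46%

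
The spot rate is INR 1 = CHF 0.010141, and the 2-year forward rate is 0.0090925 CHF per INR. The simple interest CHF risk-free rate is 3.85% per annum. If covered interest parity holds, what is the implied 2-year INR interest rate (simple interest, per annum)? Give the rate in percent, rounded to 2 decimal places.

10.06%

T = 2 years.
CIP gives F = S · g_CHF/g_INR, so g_CHF/g_INR = 0.0090925/0.010141 = 0.8966078.
The CHF side grows by 1 + 0.0385×2 = 1.077000.
That pins the INR growth at 1.2011941.
(1.2011941 − 1)/T = 0.100597, i.e. 10.06%.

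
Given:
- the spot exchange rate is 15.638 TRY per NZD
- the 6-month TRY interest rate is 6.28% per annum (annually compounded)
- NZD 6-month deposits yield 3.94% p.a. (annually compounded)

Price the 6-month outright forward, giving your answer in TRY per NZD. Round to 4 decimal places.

15.8130

T = 6/12 years.
TRY growth factor: (1 + 0.0628)^(6/12) = 1.03092192.
NZD growth factor: (1 + 0.0394)^(6/12) = 1.01950969.
CIP: F = S · (grow TRY)/(grow NZD) = 15.638 × 1.03092192/1.01950969 = 15.813049 TRY per NZD.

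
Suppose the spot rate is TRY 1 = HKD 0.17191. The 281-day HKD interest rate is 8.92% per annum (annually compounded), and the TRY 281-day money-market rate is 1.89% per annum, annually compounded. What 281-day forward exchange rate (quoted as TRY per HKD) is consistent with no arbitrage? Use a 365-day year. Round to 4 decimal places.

5.5258

T = 281/365 years.
HKD accumulates by (1 + 0.0892)^(281/365) = 1.0679915.
TRY growth factor: (1 + 0.0189)^(281/365) = 1.014519.
So F = 0.17191 × 1.0679915 / 1.014519 = 0.1809709 (HKD/TRY).
Quoted the other way: 1/0.1809709 = 5.5258 TRY per HKD.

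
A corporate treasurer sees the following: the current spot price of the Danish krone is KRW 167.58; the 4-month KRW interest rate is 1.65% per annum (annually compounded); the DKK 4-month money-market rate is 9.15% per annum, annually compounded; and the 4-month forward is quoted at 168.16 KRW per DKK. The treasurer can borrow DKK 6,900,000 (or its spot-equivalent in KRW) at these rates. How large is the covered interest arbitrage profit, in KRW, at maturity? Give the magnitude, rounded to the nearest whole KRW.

T = 4/12 years.
Keep in DKK, deliver into the forward: 6,900,000·1.029614333885·168.16 = KRW 1,194,665,630.06.
Swap to KRW now, deposit: 6,900,000·167.58·1.005470024278 = KRW 1,162,627,000.01.
The quoted forward overvalues DKK, so borrow KRW, buy DKK at spot, deposit the DKK at 9.15%, and sell the proceeds forward at 168.16.
Arbitrage profit = |1,194,665,630.06 − 1,162,627,000.01| = KRW 32,038,630.

KRW 32,038,630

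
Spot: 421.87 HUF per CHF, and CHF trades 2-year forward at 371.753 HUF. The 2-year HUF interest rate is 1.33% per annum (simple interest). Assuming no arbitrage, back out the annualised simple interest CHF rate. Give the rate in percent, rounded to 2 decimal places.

8.25%

T = 2 years.
By CIP, F/S equals the HUF-to-CHF growth ratio: 371.753/421.87 = 0.8812027.
HUF growth factor: 1 + 0.0133×2 = 1.026600.
Hence g_CHF = 1.1649987.
r = (1.1649987 − 1)/2 = 0.082499 → 8.25%.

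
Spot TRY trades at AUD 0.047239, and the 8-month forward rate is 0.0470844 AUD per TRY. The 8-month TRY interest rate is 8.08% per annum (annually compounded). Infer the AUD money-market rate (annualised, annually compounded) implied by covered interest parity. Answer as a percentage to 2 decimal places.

7.55%

T = 8/12 years.
CIP gives F = S · g_AUD/g_TRY, so g_AUD/g_TRY = 0.0470844/0.047239 = 0.9967273.
TRY growth factor: (1 + 0.0808)^(8/12) = 1.0531661.
Hence g_AUD = 1.0497194.
r = 1.0497194^(12/8) − 1 = 0.075499 → 7.55%.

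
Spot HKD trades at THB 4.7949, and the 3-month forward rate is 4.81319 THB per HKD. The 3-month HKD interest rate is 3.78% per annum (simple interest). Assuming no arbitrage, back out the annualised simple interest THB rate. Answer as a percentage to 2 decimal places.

5.32%

T = 3/12 years.
CIP gives F = S · g_THB/g_HKD, so g_THB/g_HKD = 4.81319/4.7949 = 1.0038145.
The HKD side grows by 1 + 0.0378×3/12 = 1.009450.
So the THB growth factor = 1.0133005.
r = (1.0133005 − 1)/(3/12) = 0.053202 → 5.32%.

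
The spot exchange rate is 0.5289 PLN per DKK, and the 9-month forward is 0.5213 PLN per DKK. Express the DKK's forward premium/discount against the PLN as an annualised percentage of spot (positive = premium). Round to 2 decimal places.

T = 9/12 years.
DKK trades forward at -1.43694% vs spot over the period.
×(1/T) gives -1.92% p.a.

-1.92%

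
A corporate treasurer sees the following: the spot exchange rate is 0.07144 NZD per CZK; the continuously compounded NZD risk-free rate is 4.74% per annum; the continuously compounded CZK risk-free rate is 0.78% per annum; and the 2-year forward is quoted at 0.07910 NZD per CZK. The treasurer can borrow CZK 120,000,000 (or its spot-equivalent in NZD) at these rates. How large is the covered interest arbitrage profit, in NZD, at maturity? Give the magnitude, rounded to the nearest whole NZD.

T = 2 years.
Invest the CZK and cover forward: 120,000,000 × 1.015722315 × 0.07910 = NZD 9,641,236.21.
Convert at spot and invest in NZD: 120,000,000 × 0.07144 × 1.099438945 = NZD 9,425,270.19.
The quoted forward overvalues CZK, so borrow NZD, buy CZK at spot, deposit the CZK at 0.78%, and sell the proceeds forward at 0.07910.
Arbitrage profit = |9,641,236.21 − 9,425,270.19| = NZD 215,966.

NZD 215,966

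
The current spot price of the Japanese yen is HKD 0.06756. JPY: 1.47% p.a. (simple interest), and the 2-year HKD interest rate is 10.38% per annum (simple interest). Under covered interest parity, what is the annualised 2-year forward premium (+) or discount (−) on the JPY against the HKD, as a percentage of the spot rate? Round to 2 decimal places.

+8.66%

T = 2 years.
CIP forward (HKD per JPY) = 0.06756 × 1.207600/1.029400 = 0.07925535.
Annualised premium = (F − S)/S × (1/T) = (0.07925535 − 0.06756)/0.06756 ÷ 2 = 8.66%.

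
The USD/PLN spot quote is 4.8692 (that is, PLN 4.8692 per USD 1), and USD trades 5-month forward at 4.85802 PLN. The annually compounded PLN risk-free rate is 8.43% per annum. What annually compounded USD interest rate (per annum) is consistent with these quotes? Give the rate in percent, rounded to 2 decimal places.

T = 5/12 years.
CIP gives F = S · g_PLN/g_USD, so g_PLN/g_USD = 4.85802/4.8692 = 0.9977039.
PLN growth factor: (1 + 0.0843)^(5/12) = 1.0342978.
That pins the USD growth at 1.0366781.
r = 1.0366781^(12/5) − 1 = 0.090299 → 9.03%.

9.03%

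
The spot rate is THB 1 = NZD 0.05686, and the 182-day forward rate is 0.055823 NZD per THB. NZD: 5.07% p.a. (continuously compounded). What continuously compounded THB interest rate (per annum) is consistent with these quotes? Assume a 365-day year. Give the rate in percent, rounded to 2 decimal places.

8.76%

T = 182/365 years.
By CIP, F/S equals the NZD-to-THB growth ratio: 0.055823/0.05686 = 0.9817622.
NZD growth factor: e^(0.0507×182/365) = 1.0256028.
That pins the THB growth at 1.044655.
r = ln(1.044655)/(182/365) = 0.087613 → 8.76%.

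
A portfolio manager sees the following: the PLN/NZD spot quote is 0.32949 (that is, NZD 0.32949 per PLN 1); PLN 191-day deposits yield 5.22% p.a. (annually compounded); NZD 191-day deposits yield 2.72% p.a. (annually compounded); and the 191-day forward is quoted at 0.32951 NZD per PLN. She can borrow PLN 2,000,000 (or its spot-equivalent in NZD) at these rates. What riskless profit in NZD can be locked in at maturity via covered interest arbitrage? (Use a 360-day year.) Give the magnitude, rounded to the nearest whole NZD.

T = 191/360 years.
Keep in PLN, deliver into the forward: 2,000,000·1.02736407·0.32951 = NZD 677,053.47.
Swap to NZD now, deposit: 2,000,000·0.32949·1.01434018 = NZD 668,429.89.
The quoted forward overvalues PLN, so borrow NZD, buy PLN at spot, deposit the PLN at 5.22%, and sell the proceeds forward at 0.32951.
The gap between the two covered legs is NZD 8,624.

NZD 8,624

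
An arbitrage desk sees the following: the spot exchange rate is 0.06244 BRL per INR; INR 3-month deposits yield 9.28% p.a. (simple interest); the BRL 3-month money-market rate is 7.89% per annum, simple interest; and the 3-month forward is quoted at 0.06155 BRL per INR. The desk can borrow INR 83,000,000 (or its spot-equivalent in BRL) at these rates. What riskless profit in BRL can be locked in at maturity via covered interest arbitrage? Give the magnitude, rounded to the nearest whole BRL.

BRL 57,575

T = 3/12 years.
Route A — deposit INR, sell forward: 83,000,000 × 1.023200 × 0.06155 = BRL 5,227,170.68.
Route B — convert at spot, deposit BRL: 83,000,000 × 0.06244 × 1.019725 = BRL 5,284,745.21.
The quoted forward undervalues INR, so borrow INR, convert to BRL at spot, deposit the BRL at 7.89%, and buy INR forward at 0.06155 to cover the loan.
The gap between the two covered legs is BRL 57,575.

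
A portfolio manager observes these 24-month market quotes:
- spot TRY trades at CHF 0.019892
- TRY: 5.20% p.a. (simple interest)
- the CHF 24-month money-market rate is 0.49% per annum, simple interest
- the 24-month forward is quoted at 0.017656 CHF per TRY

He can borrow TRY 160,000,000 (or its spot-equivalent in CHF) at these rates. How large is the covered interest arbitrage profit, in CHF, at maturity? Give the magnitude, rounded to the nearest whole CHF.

T = 2 years.
Route A — deposit TRY, sell forward: 160,000,000 × 1.104000 × 0.017656 = CHF 3,118,755.84.
Route B — convert at spot, deposit CHF: 160,000,000 × 0.019892 × 1.009800 = CHF 3,213,910.66.
The quoted forward undervalues TRY, so borrow TRY, convert to CHF at spot, deposit the CHF at 0.49%, and buy TRY forward at 0.017656 to cover the loan.
Profit = 3,213,910.66 − 3,118,755.84 = CHF 95,155.

CHF 95,155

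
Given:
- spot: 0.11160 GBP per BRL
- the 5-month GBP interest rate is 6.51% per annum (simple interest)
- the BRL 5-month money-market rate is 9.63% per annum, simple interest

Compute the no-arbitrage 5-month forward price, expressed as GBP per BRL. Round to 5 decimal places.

0.11021

T = 5/12 years.
Growth of 1 GBP over T: 1 + 0.0651×5/12 = 1.027125.
BRL growth factor: 1 + 0.0963×5/12 = 1.040125.
Forward (GBP per BRL) = 0.1116 × 1.027125 / 1.040125 = 0.1102052.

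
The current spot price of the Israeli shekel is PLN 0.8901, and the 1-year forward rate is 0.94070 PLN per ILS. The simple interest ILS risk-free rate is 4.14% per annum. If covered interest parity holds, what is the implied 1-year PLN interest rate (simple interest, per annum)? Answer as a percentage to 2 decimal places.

T = 1 year.
By CIP, F/S equals the PLN-to-ILS growth ratio: 0.9407/0.8901 = 1.0568475.
The ILS side grows by 1 + 0.0414×1 = 1.041400.
Hence g_PLN = 1.100601.
(1.100601 − 1)/T = 0.100601, i.e. 10.06%.

10.06%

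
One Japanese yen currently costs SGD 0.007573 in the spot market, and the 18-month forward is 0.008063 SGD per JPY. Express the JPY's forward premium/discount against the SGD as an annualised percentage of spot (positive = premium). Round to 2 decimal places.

+4.31%

T = 18/12 years.
Period premium: (0.008063 − 0.007573)/0.007573 = 0.0647036.
Annualise by dividing by T: 0.0647036 / (18/12) = 0.043136 → 4.31%.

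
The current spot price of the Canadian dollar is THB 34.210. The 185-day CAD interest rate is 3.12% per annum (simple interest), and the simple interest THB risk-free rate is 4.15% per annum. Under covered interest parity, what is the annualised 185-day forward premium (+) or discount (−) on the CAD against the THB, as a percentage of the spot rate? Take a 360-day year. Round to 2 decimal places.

+1.01%

T = 185/360 years.
CIP forward (THB per CAD) = 34.21 × 1.0213264/1.0160333 = 34.388220.
Annualised premium = (F − S)/S × (1/T) = (34.388220 − 34.21)/34.21 ÷ (185/360) = 1.01%.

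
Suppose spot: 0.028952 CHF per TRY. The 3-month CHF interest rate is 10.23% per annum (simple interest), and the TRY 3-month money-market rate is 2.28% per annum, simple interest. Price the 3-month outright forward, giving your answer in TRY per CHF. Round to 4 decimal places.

33.8706

T = 3/12 years.
CHF accumulates by 1 + 0.1023×3/12 = 1.025575.
TRY growth factor: 1 + 0.0228×3/12 = 1.005700.
Forward (CHF per TRY) = 0.028952 × 1.025575 / 1.005700 = 0.029524160.
Invert for TRY per CHF: 1 / 0.029524160 = 33.8706.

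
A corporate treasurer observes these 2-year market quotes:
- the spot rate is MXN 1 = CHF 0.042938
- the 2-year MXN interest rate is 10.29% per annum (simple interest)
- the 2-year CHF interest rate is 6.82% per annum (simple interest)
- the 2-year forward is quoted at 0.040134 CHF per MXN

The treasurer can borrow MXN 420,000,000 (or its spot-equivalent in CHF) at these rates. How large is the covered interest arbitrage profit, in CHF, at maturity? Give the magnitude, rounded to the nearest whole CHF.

CHF 168,490

T = 2 years.
Keep in MXN, deliver into the forward: 420,000,000·1.205800·0.040134 = CHF 20,325,302.42.
Swap to CHF now, deposit: 420,000,000·0.042938·1.136400 = CHF 20,493,792.14.
The quoted forward undervalues MXN, so borrow MXN, convert to CHF at spot, deposit the CHF at 6.82%, and buy MXN forward at 0.040134 to cover the loan.
The gap between the two covered legs is CHF 168,490.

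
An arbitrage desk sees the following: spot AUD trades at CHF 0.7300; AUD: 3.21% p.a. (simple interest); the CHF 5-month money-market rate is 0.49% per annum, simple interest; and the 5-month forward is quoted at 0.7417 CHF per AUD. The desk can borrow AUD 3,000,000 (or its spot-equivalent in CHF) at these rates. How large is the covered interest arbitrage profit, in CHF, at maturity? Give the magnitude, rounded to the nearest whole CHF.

CHF 60,389

T = 5/12 years.
Route A — deposit AUD, sell forward: 3,000,000 × 1.013375 × 0.7417 = CHF 2,254,860.71.
Route B — convert at spot, deposit CHF: 3,000,000 × 0.7300 × 1.002041667 = CHF 2,194,471.25.
The quoted forward overvalues AUD, so borrow CHF, buy AUD at spot, deposit the AUD at 3.21%, and sell the proceeds forward at 0.7417.
The gap between the two covered legs is CHF 60,389.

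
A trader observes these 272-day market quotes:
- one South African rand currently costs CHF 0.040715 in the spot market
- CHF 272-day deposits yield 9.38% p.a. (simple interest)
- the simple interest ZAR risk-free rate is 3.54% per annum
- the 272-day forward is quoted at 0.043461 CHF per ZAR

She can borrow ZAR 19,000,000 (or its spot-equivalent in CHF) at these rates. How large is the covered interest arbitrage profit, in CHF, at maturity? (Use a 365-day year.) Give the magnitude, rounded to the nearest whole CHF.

T = 272/365 years.
Keep in ZAR, deliver into the forward: 19,000,000·1.02638027·0.043461 = CHF 847,542.75.
Swap to CHF now, deposit: 19,000,000·0.040715·1.06990027 = CHF 827,658.80.
The quoted forward overvalues ZAR, so borrow CHF, buy ZAR at spot, deposit the ZAR at 3.54%, and sell the proceeds forward at 0.043461.
Arbitrage profit = |847,542.75 − 827,658.80| = CHF 19,884.

CHF 19,884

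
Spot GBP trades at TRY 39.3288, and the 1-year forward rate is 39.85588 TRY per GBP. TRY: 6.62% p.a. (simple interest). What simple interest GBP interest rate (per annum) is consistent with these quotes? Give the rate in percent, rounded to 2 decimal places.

5.21%

T = 1 year.
F/S = 39.85588/39.3288 = 1.0134019 = (growth of TRY) / (growth of GBP).
TRY growth factor: 1 + 0.0662×1 = 1.066200.
Hence g_GBP = 1.0520999.
(1.0520999 − 1)/T = 0.052100, i.e. 5.21%.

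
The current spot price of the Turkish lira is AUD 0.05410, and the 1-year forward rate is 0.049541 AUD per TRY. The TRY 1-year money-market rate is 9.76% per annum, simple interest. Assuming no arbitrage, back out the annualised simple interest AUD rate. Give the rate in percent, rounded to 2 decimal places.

T = 1 year.
CIP gives F = S · g_AUD/g_TRY, so g_AUD/g_TRY = 0.049541/0.0541 = 0.9157301.
TRY growth factor: 1 + 0.0976×1 = 1.097600.
That pins the AUD growth at 1.0051054.
(1.0051054 − 1)/T = 0.005105, i.e. 0.51%.

0.51%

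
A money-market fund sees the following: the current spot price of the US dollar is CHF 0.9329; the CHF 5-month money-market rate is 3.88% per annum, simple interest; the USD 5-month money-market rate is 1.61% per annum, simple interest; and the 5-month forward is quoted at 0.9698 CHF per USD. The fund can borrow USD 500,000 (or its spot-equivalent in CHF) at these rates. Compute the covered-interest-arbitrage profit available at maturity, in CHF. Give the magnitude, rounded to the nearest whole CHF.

CHF 14,162

T = 5/12 years.
Route A — deposit USD, sell forward: 500,000 × 1.00670833 × 0.9698 = CHF 488,152.87.
Route B — convert at spot, deposit CHF: 500,000 × 0.9329 × 1.01616667 = CHF 473,990.94.
The quoted forward overvalues USD, so borrow CHF, buy USD at spot, deposit the USD at 1.61%, and sell the proceeds forward at 0.9698.
Arbitrage profit = |488,152.87 − 473,990.94| = CHF 14,162.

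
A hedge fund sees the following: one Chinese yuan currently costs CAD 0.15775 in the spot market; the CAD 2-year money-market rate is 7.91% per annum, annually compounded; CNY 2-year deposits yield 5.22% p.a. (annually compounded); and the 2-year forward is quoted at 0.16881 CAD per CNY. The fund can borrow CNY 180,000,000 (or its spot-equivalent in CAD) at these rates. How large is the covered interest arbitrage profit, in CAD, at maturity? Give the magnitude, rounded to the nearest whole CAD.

T = 2 years.
Invest the CNY and cover forward: 180,000,000 × 1.10712484 × 0.16881 = CAD 33,640,873.96.
Convert at spot and invest in CAD: 180,000,000 × 0.15775 × 1.16445681 = CAD 33,064,751.12.
The quoted forward overvalues CNY, so borrow CAD, buy CNY at spot, deposit the CNY at 5.22%, and sell the proceeds forward at 0.16881.
The gap between the two covered legs is CAD 576,123.

CAD 576,123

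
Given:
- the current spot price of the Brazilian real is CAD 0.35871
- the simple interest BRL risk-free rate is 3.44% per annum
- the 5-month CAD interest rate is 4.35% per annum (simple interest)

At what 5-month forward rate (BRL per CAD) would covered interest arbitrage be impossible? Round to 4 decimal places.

T = 5/12 years.
CAD growth factor: 1 + 0.0435×5/12 = 1.018125.
BRL accumulates by 1 + 0.0344×5/12 = 1.0143333.
So F = 0.35871 × 1.018125 / 1.0143333 = 0.3600509 (CAD/BRL).
Quoted the other way: 1/0.3600509 = 2.7774 BRL per CAD.

2.7774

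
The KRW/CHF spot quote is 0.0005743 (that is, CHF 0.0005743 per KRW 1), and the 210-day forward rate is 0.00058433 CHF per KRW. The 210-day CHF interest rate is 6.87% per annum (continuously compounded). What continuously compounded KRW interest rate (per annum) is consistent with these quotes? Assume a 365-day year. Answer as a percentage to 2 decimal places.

T = 210/365 years.
F/S = 0.00058433/0.0005743 = 1.0174647 = (growth of CHF) / (growth of KRW).
The CHF side grows by e^(0.0687×210/365) = 1.0403176.
That pins the KRW growth at 1.0224606.
Take logs: ln 1.0224606 / (210/365) = 0.038607, so 3.86%.

3.86%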